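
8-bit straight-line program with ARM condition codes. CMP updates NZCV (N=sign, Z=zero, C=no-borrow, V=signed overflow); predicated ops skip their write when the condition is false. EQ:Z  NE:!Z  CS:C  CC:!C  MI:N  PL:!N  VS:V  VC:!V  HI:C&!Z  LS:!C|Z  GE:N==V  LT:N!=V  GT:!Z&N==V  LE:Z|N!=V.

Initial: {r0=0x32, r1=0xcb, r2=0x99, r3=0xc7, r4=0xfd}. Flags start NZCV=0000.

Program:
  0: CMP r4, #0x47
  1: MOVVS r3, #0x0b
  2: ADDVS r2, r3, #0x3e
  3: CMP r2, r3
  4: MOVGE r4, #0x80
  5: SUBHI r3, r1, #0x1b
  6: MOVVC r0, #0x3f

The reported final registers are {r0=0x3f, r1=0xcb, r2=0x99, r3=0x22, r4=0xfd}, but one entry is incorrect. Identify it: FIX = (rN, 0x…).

FIX = (r3, 0xc7)

[0] flags=1010 → (cmp)
[1] flags=1010 VS?F → skip
[2] flags=1010 VS?F → skip
[3] flags=1000 → (cmp)
[4] flags=1000 GE?F → skip
[5] flags=1000 HI?F → skip
[6] flags=1000 VC?T → r0=0x3f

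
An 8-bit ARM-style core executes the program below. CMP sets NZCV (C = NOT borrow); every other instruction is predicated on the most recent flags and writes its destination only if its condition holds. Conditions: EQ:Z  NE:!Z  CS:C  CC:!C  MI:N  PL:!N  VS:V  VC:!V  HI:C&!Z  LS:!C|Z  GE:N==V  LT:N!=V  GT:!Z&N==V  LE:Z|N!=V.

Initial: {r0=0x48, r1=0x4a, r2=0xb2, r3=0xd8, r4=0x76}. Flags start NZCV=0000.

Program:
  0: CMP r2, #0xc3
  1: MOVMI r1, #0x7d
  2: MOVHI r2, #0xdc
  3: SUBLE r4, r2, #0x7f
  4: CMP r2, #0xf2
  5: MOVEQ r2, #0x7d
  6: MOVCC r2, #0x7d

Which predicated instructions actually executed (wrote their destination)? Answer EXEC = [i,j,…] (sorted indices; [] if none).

EXEC = [1,3,6]

0: ✓ CMP  NZCV=1000
1: ✓ MOVMI  r1←0x7d
2: · MOVHI
3: ✓ SUBLE  r4←0x33
4: ✓ CMP  NZCV=1000
5: · MOVEQ
6: ✓ MOVCC  r2←0x7d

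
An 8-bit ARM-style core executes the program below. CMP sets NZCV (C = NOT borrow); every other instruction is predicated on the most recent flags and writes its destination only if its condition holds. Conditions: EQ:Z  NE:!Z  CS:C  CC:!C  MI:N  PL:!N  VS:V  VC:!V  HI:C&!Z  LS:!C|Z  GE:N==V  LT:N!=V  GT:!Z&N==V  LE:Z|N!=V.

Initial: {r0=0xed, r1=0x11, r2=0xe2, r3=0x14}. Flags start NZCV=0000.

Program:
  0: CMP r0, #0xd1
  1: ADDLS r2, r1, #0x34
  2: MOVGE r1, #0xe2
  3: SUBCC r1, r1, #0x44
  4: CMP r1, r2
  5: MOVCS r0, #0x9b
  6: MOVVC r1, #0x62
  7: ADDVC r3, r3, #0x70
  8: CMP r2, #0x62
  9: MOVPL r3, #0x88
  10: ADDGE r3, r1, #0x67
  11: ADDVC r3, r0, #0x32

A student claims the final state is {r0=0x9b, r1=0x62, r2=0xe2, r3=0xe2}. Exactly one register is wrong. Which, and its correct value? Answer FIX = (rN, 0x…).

0: ✓ CMP  NZCV=0010
1: · ADDLS
2: ✓ MOVGE  r1←0xe2
3: · SUBCC
4: ✓ CMP  NZCV=0110
5: ✓ MOVCS  r0←0x9b
6: ✓ MOVVC  r1←0x62
7: ✓ ADDVC  r3←0x84
8: ✓ CMP  NZCV=1010
9: · MOVPL
10: · ADDGE
11: ✓ ADDVC  r3←0xcd

FIX = (r3, 0xcd)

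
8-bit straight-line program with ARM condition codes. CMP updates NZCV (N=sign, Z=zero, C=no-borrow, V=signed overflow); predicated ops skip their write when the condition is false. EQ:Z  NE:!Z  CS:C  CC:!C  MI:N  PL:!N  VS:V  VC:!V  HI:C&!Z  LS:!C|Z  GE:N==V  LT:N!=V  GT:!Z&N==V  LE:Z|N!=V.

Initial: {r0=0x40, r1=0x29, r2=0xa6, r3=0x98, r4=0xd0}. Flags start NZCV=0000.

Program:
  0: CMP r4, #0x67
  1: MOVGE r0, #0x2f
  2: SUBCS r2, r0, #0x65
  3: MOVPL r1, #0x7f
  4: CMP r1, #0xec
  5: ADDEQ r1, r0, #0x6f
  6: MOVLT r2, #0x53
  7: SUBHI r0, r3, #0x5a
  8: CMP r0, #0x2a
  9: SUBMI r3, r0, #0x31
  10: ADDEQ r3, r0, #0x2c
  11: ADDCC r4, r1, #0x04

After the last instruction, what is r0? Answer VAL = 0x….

VAL = 0x40

0: ✓ CMP  NZCV=0011
1: · MOVGE
2: ✓ SUBCS  r2←0xdb
3: ✓ MOVPL  r1←0x7f
4: ✓ CMP  NZCV=1001
5: · ADDEQ
6: · MOVLT
7: · SUBHI
8: ✓ CMP  NZCV=0010
9: · SUBMI
10: · ADDEQ
11: · ADDCC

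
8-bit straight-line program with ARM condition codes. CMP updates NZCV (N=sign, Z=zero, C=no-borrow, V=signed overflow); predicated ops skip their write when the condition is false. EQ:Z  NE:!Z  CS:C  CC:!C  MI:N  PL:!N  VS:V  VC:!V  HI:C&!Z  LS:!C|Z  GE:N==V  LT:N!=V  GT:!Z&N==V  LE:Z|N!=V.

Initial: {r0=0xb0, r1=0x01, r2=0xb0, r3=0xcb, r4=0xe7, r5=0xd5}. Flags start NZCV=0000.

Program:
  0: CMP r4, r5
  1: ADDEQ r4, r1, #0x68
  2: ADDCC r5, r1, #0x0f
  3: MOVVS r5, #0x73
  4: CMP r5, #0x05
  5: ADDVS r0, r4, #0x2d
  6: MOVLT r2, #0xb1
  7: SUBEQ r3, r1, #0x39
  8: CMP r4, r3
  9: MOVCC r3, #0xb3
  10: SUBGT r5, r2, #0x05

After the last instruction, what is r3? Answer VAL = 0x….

[0] flags=0010 → (cmp)
[1] flags=0010 EQ?F → skip
[2] flags=0010 CC?F → skip
[3] flags=0010 VS?F → skip
[4] flags=1010 → (cmp)
[5] flags=1010 VS?F → skip
[6] flags=1010 LT?T → r2=0xb1
[7] flags=1010 EQ?F → skip
[8] flags=0010 → (cmp)
[9] flags=0010 CC?F → skip
[10] flags=0010 GT?T → r5=0xac

VAL = 0xcb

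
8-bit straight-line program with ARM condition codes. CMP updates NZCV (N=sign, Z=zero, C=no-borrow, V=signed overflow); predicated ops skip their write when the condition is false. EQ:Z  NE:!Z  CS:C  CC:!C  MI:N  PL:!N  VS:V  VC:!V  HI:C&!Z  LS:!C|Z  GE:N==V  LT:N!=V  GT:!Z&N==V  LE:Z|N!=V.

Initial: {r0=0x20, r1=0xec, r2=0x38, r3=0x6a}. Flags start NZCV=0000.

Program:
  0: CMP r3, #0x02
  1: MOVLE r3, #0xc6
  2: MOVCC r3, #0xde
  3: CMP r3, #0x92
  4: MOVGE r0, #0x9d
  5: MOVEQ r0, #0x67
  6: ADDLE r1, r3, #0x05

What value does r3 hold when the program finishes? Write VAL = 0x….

VAL = 0x6a

[0] flags=0010 → (cmp)
[1] flags=0010 LE?F → skip
[2] flags=0010 CC?F → skip
[3] flags=1001 → (cmp)
[4] flags=1001 GE?T → r0=0x9d
[5] flags=1001 EQ?F → skip
[6] flags=1001 LE?F → skip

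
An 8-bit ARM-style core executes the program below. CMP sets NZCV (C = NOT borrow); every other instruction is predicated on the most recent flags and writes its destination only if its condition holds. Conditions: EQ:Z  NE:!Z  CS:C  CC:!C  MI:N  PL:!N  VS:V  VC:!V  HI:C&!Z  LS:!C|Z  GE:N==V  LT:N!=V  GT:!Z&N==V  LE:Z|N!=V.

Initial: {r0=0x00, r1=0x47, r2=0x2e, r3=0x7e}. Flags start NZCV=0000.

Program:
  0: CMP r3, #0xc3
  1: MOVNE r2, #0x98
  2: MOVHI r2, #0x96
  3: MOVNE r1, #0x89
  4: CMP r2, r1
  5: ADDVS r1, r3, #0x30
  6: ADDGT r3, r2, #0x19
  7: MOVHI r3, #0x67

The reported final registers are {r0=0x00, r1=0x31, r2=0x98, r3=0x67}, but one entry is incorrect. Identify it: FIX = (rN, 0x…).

FIX = (r1, 0x89)

[0] flags=1001 → (cmp)
[1] flags=1001 NE?T → r2=0x98
[2] flags=1001 HI?F → skip
[3] flags=1001 NE?T → r1=0x89
[4] flags=0010 → (cmp)
[5] flags=0010 VS?F → skip
[6] flags=0010 GT?T → r3=0xb1
[7] flags=0010 HI?T → r3=0x67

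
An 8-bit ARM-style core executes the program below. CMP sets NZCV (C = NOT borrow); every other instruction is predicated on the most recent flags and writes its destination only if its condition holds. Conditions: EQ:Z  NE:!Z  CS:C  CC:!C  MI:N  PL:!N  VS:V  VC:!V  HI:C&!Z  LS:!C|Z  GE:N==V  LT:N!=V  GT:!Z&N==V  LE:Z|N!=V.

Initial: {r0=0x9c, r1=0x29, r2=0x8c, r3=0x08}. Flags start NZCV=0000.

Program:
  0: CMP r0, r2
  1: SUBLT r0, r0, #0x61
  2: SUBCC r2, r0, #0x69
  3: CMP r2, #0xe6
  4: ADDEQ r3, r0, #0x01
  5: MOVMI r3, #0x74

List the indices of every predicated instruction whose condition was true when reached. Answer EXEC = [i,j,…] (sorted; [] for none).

0: ✓ CMP  NZCV=0010
1: · SUBLT
2: · SUBCC
3: ✓ CMP  NZCV=1000
4: · ADDEQ
5: ✓ MOVMI  r3←0x74

EXEC = [5]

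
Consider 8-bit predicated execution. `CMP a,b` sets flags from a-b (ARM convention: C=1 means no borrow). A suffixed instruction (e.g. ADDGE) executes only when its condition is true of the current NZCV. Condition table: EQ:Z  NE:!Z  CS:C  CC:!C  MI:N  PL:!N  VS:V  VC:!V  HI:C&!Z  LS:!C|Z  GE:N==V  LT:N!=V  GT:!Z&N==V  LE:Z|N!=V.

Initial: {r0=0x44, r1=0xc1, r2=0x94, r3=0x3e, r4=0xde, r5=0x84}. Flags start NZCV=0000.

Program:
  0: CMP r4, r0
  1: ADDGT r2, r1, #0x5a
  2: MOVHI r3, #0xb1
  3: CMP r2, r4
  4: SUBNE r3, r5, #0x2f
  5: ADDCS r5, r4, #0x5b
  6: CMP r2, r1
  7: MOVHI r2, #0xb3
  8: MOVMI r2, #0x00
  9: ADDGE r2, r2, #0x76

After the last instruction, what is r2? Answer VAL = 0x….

VAL = 0x00

[0] flags=1010 → (cmp)
[1] flags=1010 GT?F → skip
[2] flags=1010 HI?T → r3=0xb1
[3] flags=1000 → (cmp)
[4] flags=1000 NE?T → r3=0x55
[5] flags=1000 CS?F → skip
[6] flags=1000 → (cmp)
[7] flags=1000 HI?F → skip
[8] flags=1000 MI?T → r2=0x00
[9] flags=1000 GE?F → skip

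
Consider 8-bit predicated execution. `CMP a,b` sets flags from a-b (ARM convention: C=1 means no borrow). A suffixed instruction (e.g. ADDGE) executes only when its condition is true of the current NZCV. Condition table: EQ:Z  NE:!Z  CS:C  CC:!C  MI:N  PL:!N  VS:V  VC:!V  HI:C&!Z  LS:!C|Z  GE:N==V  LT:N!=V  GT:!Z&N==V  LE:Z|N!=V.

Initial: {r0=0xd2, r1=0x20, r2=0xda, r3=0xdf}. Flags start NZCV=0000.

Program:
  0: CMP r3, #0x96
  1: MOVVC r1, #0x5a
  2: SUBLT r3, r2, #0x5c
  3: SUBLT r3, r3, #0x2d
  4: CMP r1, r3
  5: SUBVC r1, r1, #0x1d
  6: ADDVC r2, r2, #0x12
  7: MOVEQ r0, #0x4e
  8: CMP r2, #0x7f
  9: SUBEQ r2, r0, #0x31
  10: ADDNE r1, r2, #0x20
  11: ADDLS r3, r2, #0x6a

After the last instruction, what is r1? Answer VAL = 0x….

VAL = 0x0c

[0] flags=0010 → (cmp)
[1] flags=0010 VC?T → r1=0x5a
[2] flags=0010 LT?F → skip
[3] flags=0010 LT?F → skip
[4] flags=0000 → (cmp)
[5] flags=0000 VC?T → r1=0x3d
[6] flags=0000 VC?T → r2=0xec
[7] flags=0000 EQ?F → skip
[8] flags=0011 → (cmp)
[9] flags=0011 EQ?F → skip
[10] flags=0011 NE?T → r1=0x0c
[11] flags=0011 LS?F → skip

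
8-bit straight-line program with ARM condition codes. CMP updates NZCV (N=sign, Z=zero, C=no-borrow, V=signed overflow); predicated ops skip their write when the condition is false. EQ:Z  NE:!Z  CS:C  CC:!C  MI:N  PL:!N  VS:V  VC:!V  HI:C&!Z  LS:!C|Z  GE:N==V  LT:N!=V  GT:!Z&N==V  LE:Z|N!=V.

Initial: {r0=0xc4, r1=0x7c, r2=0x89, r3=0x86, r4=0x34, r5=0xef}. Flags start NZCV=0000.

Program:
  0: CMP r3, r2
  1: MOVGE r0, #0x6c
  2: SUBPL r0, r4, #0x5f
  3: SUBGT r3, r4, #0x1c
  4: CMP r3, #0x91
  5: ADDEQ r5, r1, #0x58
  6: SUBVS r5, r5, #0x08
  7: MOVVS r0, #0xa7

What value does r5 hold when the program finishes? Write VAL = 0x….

0: ✓ CMP  NZCV=1000
1: · MOVGE
2: · SUBPL
3: · SUBGT
4: ✓ CMP  NZCV=1000
5: · ADDEQ
6: · SUBVS
7: · MOVVS

VAL = 0xef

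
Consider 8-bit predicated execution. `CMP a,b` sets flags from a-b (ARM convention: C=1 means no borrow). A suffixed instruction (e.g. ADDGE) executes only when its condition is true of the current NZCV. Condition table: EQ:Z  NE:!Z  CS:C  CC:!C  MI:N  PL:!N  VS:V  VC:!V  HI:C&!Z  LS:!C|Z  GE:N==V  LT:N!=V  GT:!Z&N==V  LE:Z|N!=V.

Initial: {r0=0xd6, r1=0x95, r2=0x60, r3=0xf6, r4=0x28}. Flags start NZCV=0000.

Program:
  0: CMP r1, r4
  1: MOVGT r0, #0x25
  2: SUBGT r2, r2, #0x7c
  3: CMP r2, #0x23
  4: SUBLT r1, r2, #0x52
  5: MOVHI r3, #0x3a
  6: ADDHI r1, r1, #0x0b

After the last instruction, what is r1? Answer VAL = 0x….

VAL = 0xa0

0: ✓ CMP  NZCV=0011
1: · MOVGT
2: · SUBGT
3: ✓ CMP  NZCV=0010
4: · SUBLT
5: ✓ MOVHI  r3←0x3a
6: ✓ ADDHI  r1←0xa0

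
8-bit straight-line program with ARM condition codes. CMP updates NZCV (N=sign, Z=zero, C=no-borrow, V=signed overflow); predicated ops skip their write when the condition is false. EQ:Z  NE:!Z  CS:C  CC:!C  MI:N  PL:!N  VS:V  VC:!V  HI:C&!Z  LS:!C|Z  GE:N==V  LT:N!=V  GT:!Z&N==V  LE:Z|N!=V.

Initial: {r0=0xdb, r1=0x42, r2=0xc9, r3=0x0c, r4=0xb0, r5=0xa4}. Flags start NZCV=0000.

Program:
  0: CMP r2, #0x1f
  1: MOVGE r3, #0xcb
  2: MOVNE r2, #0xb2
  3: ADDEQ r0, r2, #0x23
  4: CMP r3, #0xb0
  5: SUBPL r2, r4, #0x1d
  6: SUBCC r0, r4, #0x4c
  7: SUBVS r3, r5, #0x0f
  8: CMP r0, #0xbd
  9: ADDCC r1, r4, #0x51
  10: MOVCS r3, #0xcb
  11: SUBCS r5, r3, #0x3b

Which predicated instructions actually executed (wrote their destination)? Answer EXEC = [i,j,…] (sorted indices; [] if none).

EXEC = [2,5,6,9]

[0] flags=1010 → (cmp)
[1] flags=1010 GE?F → skip
[2] flags=1010 NE?T → r2=0xb2
[3] flags=1010 EQ?F → skip
[4] flags=0000 → (cmp)
[5] flags=0000 PL?T → r2=0x93
[6] flags=0000 CC?T → r0=0x64
[7] flags=0000 VS?F → skip
[8] flags=1001 → (cmp)
[9] flags=1001 CC?T → r1=0x01
[10] flags=1001 CS?F → skip
[11] flags=1001 CS?F → skip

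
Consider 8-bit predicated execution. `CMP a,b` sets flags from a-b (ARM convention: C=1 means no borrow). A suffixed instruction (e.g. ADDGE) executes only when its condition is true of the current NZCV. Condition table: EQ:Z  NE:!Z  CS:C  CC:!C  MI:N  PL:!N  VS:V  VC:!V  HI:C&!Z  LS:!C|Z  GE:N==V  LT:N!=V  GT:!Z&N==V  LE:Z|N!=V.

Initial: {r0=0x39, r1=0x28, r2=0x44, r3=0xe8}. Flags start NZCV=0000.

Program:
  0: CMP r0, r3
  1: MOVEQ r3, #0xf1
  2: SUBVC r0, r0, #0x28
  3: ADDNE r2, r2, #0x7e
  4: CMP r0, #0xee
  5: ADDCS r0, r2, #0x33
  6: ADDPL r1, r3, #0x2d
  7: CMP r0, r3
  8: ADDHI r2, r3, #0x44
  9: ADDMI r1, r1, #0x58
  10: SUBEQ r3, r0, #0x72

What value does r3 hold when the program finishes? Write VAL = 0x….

0: ✓ CMP  NZCV=0000
1: · MOVEQ
2: ✓ SUBVC  r0←0x11
3: ✓ ADDNE  r2←0xc2
4: ✓ CMP  NZCV=0000
5: · ADDCS
6: ✓ ADDPL  r1←0x15
7: ✓ CMP  NZCV=0000
8: · ADDHI
9: · ADDMI
10: · SUBEQ

VAL = 0xe8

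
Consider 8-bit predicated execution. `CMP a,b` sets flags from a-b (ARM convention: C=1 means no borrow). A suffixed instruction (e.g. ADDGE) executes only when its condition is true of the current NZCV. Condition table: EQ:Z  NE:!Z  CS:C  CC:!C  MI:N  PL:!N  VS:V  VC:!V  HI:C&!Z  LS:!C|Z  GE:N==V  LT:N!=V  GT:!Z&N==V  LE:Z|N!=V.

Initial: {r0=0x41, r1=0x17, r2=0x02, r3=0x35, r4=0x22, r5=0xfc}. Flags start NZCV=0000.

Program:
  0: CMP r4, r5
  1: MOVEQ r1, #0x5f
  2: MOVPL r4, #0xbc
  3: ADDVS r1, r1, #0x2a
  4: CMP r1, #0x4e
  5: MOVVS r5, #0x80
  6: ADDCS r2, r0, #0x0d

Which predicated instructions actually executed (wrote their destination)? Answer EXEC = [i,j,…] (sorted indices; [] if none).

[0] flags=0000 → (cmp)
[1] flags=0000 EQ?F → skip
[2] flags=0000 PL?T → r4=0xbc
[3] flags=0000 VS?F → skip
[4] flags=1000 → (cmp)
[5] flags=1000 VS?F → skip
[6] flags=1000 CS?F → skip

EXEC = [2]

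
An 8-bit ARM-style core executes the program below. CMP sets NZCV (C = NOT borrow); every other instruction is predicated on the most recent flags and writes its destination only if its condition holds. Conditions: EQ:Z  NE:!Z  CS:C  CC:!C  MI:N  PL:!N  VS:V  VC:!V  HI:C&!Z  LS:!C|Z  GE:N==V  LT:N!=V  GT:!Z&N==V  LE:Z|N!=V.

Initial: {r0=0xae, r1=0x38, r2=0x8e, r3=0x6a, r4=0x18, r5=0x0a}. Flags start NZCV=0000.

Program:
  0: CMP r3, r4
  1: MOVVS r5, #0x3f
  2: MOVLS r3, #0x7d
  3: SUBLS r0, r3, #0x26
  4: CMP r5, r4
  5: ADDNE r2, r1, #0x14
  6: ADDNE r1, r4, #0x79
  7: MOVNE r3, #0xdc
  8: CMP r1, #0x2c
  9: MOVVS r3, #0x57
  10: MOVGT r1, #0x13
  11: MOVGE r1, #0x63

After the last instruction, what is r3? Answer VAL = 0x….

0: ✓ CMP  NZCV=0010
1: · MOVVS
2: · MOVLS
3: · SUBLS
4: ✓ CMP  NZCV=1000
5: ✓ ADDNE  r2←0x4c
6: ✓ ADDNE  r1←0x91
7: ✓ MOVNE  r3←0xdc
8: ✓ CMP  NZCV=0011
9: ✓ MOVVS  r3←0x57
10: · MOVGT
11: · MOVGE

VAL = 0x57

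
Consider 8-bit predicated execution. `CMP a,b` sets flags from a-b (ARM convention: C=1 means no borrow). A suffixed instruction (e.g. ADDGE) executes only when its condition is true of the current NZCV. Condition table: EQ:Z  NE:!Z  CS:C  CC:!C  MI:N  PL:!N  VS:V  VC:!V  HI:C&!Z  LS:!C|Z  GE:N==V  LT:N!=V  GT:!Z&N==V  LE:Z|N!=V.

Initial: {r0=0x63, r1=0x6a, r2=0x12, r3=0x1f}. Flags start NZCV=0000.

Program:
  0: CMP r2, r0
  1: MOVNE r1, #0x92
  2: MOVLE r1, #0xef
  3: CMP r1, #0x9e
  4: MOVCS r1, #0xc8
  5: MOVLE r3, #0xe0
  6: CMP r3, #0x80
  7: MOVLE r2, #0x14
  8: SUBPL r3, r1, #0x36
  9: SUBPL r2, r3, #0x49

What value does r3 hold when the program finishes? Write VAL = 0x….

VAL = 0x1f

[0] flags=1000 → (cmp)
[1] flags=1000 NE?T → r1=0x92
[2] flags=1000 LE?T → r1=0xef
[3] flags=0010 → (cmp)
[4] flags=0010 CS?T → r1=0xc8
[5] flags=0010 LE?F → skip
[6] flags=1001 → (cmp)
[7] flags=1001 LE?F → skip
[8] flags=1001 PL?F → skip
[9] flags=1001 PL?F → skip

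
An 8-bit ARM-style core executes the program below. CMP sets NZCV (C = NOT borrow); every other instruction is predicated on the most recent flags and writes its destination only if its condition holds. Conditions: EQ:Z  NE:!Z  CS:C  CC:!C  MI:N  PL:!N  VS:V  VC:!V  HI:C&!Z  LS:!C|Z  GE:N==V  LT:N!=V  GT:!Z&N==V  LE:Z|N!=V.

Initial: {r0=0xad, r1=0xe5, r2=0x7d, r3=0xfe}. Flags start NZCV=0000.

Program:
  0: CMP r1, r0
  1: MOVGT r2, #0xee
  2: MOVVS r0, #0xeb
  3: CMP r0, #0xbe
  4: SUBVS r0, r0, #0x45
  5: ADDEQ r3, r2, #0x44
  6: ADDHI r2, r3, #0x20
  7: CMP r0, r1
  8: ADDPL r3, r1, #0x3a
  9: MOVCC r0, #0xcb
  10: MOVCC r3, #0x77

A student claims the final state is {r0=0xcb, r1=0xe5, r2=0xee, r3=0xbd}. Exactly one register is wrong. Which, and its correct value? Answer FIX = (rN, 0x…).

FIX = (r3, 0x77)

0: ✓ CMP  NZCV=0010
1: ✓ MOVGT  r2←0xee
2: · MOVVS
3: ✓ CMP  NZCV=1000
4: · SUBVS
5: · ADDEQ
6: · ADDHI
7: ✓ CMP  NZCV=1000
8: · ADDPL
9: ✓ MOVCC  r0←0xcb
10: ✓ MOVCC  r3←0x77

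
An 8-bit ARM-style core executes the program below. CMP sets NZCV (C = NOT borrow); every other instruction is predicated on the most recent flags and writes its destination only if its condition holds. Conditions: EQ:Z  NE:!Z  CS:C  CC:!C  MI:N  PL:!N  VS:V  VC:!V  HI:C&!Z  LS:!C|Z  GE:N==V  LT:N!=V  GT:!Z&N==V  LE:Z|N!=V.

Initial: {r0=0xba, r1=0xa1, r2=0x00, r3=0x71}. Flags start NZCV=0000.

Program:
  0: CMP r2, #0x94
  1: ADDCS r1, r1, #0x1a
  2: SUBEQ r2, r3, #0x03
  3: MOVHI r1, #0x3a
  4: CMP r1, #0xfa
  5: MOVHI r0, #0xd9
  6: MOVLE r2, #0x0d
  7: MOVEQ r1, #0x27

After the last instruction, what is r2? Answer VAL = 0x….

VAL = 0x0d

[0] flags=0000 → (cmp)
[1] flags=0000 CS?F → skip
[2] flags=0000 EQ?F → skip
[3] flags=0000 HI?F → skip
[4] flags=1000 → (cmp)
[5] flags=1000 HI?F → skip
[6] flags=1000 LE?T → r2=0x0d
[7] flags=1000 EQ?F → skip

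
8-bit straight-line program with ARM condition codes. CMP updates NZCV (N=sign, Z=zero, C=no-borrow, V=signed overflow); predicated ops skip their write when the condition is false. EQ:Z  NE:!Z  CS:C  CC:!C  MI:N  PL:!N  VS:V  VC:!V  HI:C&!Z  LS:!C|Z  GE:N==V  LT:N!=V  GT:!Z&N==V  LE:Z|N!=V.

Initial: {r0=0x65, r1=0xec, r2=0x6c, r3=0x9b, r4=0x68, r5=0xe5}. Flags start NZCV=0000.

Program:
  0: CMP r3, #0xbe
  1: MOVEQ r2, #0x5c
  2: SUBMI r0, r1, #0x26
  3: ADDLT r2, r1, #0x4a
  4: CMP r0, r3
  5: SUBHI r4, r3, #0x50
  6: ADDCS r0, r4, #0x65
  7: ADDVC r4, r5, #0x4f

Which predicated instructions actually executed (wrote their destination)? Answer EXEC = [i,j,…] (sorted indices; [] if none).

0: ✓ CMP  NZCV=1000
1: · MOVEQ
2: ✓ SUBMI  r0←0xc6
3: ✓ ADDLT  r2←0x36
4: ✓ CMP  NZCV=0010
5: ✓ SUBHI  r4←0x4b
6: ✓ ADDCS  r0←0xb0
7: ✓ ADDVC  r4←0x34

EXEC = [2,3,5,6,7]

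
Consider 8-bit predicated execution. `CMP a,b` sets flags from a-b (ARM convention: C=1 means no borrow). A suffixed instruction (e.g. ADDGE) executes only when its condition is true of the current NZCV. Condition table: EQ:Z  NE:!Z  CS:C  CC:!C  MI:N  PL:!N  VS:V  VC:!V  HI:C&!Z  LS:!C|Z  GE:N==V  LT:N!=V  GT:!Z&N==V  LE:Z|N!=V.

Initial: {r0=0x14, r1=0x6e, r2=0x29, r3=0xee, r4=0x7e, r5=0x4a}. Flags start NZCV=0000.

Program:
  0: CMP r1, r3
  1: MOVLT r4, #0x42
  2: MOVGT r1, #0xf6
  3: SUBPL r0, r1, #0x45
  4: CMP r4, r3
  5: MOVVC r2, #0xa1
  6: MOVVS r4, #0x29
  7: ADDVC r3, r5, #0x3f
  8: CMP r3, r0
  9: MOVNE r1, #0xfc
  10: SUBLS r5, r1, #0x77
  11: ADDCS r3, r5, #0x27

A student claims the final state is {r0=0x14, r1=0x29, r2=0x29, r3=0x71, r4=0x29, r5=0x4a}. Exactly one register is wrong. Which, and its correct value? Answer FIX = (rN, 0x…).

FIX = (r1, 0xfc)

[0] flags=1001 → (cmp)
[1] flags=1001 LT?F → skip
[2] flags=1001 GT?T → r1=0xf6
[3] flags=1001 PL?F → skip
[4] flags=1001 → (cmp)
[5] flags=1001 VC?F → skip
[6] flags=1001 VS?T → r4=0x29
[7] flags=1001 VC?F → skip
[8] flags=1010 → (cmp)
[9] flags=1010 NE?T → r1=0xfc
[10] flags=1010 LS?F → skip
[11] flags=1010 CS?T → r3=0x71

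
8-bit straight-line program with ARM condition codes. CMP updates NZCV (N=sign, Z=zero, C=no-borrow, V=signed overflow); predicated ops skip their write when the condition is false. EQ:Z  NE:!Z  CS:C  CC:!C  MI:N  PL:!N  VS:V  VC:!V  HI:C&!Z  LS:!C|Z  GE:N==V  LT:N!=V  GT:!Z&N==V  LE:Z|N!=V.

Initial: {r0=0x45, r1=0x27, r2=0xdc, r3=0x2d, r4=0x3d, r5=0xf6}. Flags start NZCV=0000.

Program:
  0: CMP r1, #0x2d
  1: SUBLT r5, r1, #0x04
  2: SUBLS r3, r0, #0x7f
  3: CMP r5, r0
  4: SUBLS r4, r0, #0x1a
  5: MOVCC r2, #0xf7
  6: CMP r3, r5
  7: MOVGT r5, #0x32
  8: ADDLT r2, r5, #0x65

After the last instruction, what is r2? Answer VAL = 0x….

VAL = 0x88

0: ✓ CMP  NZCV=1000
1: ✓ SUBLT  r5←0x23
2: ✓ SUBLS  r3←0xc6
3: ✓ CMP  NZCV=1000
4: ✓ SUBLS  r4←0x2b
5: ✓ MOVCC  r2←0xf7
6: ✓ CMP  NZCV=1010
7: · MOVGT
8: ✓ ADDLT  r2←0x88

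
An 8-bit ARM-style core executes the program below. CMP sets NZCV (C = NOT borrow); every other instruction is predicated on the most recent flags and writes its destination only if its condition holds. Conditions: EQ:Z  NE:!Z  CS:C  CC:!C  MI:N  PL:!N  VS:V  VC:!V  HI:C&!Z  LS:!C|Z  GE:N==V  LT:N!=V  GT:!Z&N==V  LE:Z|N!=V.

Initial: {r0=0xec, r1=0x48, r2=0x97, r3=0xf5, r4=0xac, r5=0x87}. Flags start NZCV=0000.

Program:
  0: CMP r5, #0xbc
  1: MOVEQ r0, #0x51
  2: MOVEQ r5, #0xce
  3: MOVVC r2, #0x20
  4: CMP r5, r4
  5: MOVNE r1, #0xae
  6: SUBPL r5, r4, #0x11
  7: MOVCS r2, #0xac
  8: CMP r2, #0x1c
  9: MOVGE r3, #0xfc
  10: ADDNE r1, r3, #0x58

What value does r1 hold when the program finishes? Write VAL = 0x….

0: ✓ CMP  NZCV=1000
1: · MOVEQ
2: · MOVEQ
3: ✓ MOVVC  r2←0x20
4: ✓ CMP  NZCV=1000
5: ✓ MOVNE  r1←0xae
6: · SUBPL
7: · MOVCS
8: ✓ CMP  NZCV=0010
9: ✓ MOVGE  r3←0xfc
10: ✓ ADDNE  r1←0x54

VAL = 0x54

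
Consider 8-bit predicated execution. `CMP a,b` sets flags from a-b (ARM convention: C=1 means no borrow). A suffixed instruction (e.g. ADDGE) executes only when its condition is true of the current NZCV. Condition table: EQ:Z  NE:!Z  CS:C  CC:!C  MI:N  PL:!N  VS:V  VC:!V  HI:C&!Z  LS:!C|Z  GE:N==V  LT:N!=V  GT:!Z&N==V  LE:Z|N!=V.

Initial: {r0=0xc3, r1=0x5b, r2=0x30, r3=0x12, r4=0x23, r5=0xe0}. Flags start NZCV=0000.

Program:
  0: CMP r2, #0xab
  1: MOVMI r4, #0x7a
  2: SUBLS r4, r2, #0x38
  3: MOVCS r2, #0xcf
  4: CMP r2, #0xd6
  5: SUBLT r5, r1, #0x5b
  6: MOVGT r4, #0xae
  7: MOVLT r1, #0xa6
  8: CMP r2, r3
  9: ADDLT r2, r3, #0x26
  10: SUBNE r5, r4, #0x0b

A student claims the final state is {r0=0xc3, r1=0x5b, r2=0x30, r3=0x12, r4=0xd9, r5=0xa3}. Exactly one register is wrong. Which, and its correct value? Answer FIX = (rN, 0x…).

FIX = (r4, 0xae)

0: ✓ CMP  NZCV=1001
1: ✓ MOVMI  r4←0x7a
2: ✓ SUBLS  r4←0xf8
3: · MOVCS
4: ✓ CMP  NZCV=0000
5: · SUBLT
6: ✓ MOVGT  r4←0xae
7: · MOVLT
8: ✓ CMP  NZCV=0010
9: · ADDLT
10: ✓ SUBNE  r5←0xa3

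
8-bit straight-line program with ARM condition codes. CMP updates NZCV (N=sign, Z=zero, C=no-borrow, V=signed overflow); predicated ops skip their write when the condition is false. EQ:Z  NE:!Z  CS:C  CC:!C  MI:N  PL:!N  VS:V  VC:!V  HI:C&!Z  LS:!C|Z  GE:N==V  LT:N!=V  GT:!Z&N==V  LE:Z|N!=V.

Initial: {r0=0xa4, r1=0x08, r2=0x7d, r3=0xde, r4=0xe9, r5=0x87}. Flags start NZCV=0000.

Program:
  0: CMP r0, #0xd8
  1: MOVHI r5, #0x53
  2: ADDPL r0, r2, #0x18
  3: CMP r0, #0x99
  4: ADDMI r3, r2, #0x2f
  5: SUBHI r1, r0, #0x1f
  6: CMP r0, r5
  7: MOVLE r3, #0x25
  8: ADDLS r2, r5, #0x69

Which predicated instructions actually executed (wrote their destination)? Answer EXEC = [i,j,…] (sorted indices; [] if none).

[0] flags=1000 → (cmp)
[1] flags=1000 HI?F → skip
[2] flags=1000 PL?F → skip
[3] flags=0010 → (cmp)
[4] flags=0010 MI?F → skip
[5] flags=0010 HI?T → r1=0x85
[6] flags=0010 → (cmp)
[7] flags=0010 LE?F → skip
[8] flags=0010 LS?F → skip

EXEC = [5]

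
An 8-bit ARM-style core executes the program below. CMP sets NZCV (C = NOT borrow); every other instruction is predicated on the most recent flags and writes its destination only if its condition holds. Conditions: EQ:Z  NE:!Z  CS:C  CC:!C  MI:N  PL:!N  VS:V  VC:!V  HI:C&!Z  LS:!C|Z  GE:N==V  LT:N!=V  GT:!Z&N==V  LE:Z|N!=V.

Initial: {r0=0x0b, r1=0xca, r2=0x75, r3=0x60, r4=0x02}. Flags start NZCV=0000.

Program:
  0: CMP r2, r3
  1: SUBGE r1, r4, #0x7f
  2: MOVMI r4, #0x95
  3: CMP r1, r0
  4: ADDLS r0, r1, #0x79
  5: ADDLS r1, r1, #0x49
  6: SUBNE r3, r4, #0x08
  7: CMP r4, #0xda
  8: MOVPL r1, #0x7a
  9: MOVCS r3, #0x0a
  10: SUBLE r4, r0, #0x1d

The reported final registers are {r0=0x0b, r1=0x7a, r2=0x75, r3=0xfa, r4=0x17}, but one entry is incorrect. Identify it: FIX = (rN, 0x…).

FIX = (r4, 0x02)

0: ✓ CMP  NZCV=0010
1: ✓ SUBGE  r1←0x83
2: · MOVMI
3: ✓ CMP  NZCV=0011
4: · ADDLS
5: · ADDLS
6: ✓ SUBNE  r3←0xfa
7: ✓ CMP  NZCV=0000
8: ✓ MOVPL  r1←0x7a
9: · MOVCS
10: · SUBLE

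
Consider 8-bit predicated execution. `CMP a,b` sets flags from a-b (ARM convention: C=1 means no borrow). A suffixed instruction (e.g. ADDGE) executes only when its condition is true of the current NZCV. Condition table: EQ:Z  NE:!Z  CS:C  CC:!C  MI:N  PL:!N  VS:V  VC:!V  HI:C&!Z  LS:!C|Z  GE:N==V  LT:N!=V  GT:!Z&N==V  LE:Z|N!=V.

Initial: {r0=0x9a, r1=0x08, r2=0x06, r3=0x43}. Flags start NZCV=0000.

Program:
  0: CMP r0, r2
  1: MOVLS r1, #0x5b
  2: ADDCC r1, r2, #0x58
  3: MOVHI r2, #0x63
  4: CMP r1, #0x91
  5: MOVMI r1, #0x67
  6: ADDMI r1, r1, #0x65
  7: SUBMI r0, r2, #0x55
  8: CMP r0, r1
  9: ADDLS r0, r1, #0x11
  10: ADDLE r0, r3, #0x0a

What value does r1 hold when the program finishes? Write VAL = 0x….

VAL = 0x08

[0] flags=1010 → (cmp)
[1] flags=1010 LS?F → skip
[2] flags=1010 CC?F → skip
[3] flags=1010 HI?T → r2=0x63
[4] flags=0000 → (cmp)
[5] flags=0000 MI?F → skip
[6] flags=0000 MI?F → skip
[7] flags=0000 MI?F → skip
[8] flags=1010 → (cmp)
[9] flags=1010 LS?F → skip
[10] flags=1010 LE?T → r0=0x4d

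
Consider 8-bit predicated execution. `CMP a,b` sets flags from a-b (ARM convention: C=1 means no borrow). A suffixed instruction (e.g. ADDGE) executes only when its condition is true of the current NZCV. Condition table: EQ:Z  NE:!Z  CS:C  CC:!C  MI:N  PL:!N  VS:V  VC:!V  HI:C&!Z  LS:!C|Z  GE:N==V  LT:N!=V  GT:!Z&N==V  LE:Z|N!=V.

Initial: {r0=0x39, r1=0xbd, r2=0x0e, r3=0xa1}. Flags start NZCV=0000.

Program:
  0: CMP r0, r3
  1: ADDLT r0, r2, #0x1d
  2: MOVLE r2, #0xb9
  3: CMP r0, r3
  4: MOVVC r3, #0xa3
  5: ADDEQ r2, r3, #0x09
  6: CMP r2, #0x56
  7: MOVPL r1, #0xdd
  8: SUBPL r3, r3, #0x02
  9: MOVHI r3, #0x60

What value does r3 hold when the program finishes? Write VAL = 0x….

[0] flags=1001 → (cmp)
[1] flags=1001 LT?F → skip
[2] flags=1001 LE?F → skip
[3] flags=1001 → (cmp)
[4] flags=1001 VC?F → skip
[5] flags=1001 EQ?F → skip
[6] flags=1000 → (cmp)
[7] flags=1000 PL?F → skip
[8] flags=1000 PL?F → skip
[9] flags=1000 HI?F → skip

VAL = 0xa1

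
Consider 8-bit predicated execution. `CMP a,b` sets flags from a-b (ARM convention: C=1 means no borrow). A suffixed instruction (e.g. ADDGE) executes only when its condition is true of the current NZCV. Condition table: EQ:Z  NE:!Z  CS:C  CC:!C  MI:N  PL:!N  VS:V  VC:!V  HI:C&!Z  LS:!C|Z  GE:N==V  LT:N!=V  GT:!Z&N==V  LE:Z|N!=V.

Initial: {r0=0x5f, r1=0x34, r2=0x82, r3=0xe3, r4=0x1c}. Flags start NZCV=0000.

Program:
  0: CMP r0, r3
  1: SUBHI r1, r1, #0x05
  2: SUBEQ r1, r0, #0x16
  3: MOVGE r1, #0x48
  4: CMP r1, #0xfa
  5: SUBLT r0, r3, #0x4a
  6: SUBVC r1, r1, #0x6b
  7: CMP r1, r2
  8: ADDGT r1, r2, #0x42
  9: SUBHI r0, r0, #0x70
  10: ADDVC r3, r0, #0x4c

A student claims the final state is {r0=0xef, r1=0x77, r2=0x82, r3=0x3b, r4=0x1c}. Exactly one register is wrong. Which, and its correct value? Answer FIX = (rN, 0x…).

0: ✓ CMP  NZCV=0000
1: · SUBHI
2: · SUBEQ
3: ✓ MOVGE  r1←0x48
4: ✓ CMP  NZCV=0000
5: · SUBLT
6: ✓ SUBVC  r1←0xdd
7: ✓ CMP  NZCV=0010
8: ✓ ADDGT  r1←0xc4
9: ✓ SUBHI  r0←0xef
10: ✓ ADDVC  r3←0x3b

FIX = (r1, 0xc4)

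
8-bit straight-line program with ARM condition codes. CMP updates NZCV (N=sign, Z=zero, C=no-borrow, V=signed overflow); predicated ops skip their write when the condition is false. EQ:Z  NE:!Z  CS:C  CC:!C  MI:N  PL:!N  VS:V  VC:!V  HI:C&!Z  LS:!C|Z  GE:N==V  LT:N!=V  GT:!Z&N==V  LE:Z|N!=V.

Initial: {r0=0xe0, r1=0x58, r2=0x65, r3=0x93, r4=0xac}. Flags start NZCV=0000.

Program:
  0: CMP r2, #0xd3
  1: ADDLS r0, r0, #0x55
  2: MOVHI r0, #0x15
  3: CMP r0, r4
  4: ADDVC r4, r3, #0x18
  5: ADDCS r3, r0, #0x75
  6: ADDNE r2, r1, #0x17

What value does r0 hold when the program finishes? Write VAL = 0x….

VAL = 0x35

0: ✓ CMP  NZCV=1001
1: ✓ ADDLS  r0←0x35
2: · MOVHI
3: ✓ CMP  NZCV=1001
4: · ADDVC
5: · ADDCS
6: ✓ ADDNE  r2←0x6f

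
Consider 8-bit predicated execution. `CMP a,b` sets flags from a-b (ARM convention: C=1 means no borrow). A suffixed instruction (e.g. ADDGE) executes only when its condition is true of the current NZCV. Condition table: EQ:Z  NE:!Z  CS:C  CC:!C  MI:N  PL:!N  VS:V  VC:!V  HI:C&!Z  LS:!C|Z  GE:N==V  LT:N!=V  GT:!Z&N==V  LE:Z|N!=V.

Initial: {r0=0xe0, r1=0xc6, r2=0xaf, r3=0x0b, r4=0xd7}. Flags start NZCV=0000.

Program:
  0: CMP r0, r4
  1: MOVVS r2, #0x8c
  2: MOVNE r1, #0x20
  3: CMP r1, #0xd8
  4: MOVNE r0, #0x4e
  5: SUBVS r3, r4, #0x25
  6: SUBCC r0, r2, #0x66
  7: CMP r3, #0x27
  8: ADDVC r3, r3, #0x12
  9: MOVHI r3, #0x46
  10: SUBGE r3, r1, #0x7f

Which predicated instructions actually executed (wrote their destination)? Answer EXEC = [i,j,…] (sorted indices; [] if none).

0: ✓ CMP  NZCV=0010
1: · MOVVS
2: ✓ MOVNE  r1←0x20
3: ✓ CMP  NZCV=0000
4: ✓ MOVNE  r0←0x4e
5: · SUBVS
6: ✓ SUBCC  r0←0x49
7: ✓ CMP  NZCV=1000
8: ✓ ADDVC  r3←0x1d
9: · MOVHI
10: · SUBGE

EXEC = [2,4,6,8]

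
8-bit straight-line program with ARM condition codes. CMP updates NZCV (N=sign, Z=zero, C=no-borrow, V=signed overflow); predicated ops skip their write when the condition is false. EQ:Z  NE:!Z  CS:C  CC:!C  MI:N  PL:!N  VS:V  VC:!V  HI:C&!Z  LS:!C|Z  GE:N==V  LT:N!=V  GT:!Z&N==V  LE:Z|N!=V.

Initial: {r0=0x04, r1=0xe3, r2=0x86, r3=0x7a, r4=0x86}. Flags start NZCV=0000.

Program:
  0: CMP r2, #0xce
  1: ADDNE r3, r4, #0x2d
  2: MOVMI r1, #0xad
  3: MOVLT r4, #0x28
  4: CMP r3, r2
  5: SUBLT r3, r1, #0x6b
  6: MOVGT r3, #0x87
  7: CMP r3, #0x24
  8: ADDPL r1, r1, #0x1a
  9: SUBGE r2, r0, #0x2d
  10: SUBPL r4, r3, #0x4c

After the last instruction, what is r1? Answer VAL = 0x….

0: ✓ CMP  NZCV=1000
1: ✓ ADDNE  r3←0xb3
2: ✓ MOVMI  r1←0xad
3: ✓ MOVLT  r4←0x28
4: ✓ CMP  NZCV=0010
5: · SUBLT
6: ✓ MOVGT  r3←0x87
7: ✓ CMP  NZCV=0011
8: ✓ ADDPL  r1←0xc7
9: · SUBGE
10: ✓ SUBPL  r4←0x3b

VAL = 0xc7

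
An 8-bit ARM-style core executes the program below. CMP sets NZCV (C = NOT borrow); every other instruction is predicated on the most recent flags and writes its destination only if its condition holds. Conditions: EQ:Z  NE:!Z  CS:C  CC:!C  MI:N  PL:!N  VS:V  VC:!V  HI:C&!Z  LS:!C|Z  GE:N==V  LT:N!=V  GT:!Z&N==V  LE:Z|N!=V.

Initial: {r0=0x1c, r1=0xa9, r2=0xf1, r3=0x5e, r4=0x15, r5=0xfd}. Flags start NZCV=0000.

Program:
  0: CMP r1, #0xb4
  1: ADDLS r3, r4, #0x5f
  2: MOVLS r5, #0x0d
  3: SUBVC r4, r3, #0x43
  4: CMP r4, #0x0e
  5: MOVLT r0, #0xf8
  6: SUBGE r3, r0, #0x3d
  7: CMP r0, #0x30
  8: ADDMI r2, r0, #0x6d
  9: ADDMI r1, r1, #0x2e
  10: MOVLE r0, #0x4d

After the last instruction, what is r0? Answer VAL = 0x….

[0] flags=1000 → (cmp)
[1] flags=1000 LS?T → r3=0x74
[2] flags=1000 LS?T → r5=0x0d
[3] flags=1000 VC?T → r4=0x31
[4] flags=0010 → (cmp)
[5] flags=0010 LT?F → skip
[6] flags=0010 GE?T → r3=0xdf
[7] flags=1000 → (cmp)
[8] flags=1000 MI?T → r2=0x89
[9] flags=1000 MI?T → r1=0xd7
[10] flags=1000 LE?T → r0=0x4d

VAL = 0x4d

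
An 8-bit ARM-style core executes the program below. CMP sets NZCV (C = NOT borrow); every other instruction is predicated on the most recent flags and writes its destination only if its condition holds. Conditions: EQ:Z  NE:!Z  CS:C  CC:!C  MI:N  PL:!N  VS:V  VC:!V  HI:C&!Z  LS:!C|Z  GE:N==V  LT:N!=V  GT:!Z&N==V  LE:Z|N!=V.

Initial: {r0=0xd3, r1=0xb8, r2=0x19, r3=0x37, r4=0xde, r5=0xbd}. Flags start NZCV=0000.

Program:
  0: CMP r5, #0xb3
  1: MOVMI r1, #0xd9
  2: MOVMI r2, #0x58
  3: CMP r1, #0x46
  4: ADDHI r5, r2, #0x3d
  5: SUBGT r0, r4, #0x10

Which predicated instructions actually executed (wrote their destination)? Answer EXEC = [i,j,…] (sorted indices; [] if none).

EXEC = [4]

0: ✓ CMP  NZCV=0010
1: · MOVMI
2: · MOVMI
3: ✓ CMP  NZCV=0011
4: ✓ ADDHI  r5←0x56
5: · SUBGT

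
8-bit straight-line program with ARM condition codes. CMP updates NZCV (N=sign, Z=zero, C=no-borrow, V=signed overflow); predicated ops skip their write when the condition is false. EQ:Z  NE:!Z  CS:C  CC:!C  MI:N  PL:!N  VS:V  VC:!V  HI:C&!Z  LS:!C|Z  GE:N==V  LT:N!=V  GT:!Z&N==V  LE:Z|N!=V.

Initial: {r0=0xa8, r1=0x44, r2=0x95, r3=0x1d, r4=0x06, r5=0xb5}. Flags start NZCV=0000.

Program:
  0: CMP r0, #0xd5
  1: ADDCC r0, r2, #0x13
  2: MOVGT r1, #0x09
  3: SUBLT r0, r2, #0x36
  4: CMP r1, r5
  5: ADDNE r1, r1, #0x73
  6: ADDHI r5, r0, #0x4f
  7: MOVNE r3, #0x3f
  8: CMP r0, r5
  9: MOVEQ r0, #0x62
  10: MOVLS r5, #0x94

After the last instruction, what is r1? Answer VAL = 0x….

VAL = 0xb7

[0] flags=1000 → (cmp)
[1] flags=1000 CC?T → r0=0xa8
[2] flags=1000 GT?F → skip
[3] flags=1000 LT?T → r0=0x5f
[4] flags=1001 → (cmp)
[5] flags=1001 NE?T → r1=0xb7
[6] flags=1001 HI?F → skip
[7] flags=1001 NE?T → r3=0x3f
[8] flags=1001 → (cmp)
[9] flags=1001 EQ?F → skip
[10] flags=1001 LS?T → r5=0x94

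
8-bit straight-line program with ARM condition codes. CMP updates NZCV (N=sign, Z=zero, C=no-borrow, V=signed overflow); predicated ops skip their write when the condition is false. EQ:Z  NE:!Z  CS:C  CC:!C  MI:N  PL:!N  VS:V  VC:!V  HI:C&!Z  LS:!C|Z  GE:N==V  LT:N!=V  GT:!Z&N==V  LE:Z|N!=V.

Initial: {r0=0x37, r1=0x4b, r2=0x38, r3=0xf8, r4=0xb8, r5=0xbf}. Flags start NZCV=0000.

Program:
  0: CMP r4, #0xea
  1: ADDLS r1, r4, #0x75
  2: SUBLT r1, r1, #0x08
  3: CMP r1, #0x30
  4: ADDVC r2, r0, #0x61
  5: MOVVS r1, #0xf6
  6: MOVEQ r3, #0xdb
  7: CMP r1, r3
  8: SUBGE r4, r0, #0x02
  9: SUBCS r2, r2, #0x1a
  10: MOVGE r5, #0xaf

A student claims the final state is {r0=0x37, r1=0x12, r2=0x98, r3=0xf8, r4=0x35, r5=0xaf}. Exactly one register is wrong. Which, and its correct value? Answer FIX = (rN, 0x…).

FIX = (r1, 0x25)

0: ✓ CMP  NZCV=1000
1: ✓ ADDLS  r1←0x2d
2: ✓ SUBLT  r1←0x25
3: ✓ CMP  NZCV=1000
4: ✓ ADDVC  r2←0x98
5: · MOVVS
6: · MOVEQ
7: ✓ CMP  NZCV=0000
8: ✓ SUBGE  r4←0x35
9: · SUBCS
10: ✓ MOVGE  r5←0xaf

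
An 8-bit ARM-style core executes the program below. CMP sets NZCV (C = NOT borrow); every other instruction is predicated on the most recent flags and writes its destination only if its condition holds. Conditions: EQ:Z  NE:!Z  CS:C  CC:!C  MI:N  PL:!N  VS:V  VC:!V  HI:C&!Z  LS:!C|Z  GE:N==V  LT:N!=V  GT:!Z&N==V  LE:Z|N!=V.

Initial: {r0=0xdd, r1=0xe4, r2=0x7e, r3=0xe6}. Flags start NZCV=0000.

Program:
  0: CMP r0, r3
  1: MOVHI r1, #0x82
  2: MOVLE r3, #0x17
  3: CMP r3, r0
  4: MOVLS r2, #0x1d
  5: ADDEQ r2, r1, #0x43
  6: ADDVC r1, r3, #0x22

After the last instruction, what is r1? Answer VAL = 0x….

0: ✓ CMP  NZCV=1000
1: · MOVHI
2: ✓ MOVLE  r3←0x17
3: ✓ CMP  NZCV=0000
4: ✓ MOVLS  r2←0x1d
5: · ADDEQ
6: ✓ ADDVC  r1←0x39

VAL = 0x39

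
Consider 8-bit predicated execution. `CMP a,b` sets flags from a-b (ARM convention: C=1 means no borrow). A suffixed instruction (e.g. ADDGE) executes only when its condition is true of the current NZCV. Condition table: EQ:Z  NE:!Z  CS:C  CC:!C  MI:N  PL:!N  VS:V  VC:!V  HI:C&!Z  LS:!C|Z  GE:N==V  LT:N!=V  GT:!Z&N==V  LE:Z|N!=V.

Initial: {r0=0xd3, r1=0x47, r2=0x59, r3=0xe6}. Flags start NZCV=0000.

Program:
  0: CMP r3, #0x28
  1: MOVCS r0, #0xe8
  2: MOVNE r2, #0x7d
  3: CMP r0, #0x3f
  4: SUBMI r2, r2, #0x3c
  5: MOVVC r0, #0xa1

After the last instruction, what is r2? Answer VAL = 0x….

VAL = 0x41

0: ✓ CMP  NZCV=1010
1: ✓ MOVCS  r0←0xe8
2: ✓ MOVNE  r2←0x7d
3: ✓ CMP  NZCV=1010
4: ✓ SUBMI  r2←0x41
5: ✓ MOVVC  r0←0xa1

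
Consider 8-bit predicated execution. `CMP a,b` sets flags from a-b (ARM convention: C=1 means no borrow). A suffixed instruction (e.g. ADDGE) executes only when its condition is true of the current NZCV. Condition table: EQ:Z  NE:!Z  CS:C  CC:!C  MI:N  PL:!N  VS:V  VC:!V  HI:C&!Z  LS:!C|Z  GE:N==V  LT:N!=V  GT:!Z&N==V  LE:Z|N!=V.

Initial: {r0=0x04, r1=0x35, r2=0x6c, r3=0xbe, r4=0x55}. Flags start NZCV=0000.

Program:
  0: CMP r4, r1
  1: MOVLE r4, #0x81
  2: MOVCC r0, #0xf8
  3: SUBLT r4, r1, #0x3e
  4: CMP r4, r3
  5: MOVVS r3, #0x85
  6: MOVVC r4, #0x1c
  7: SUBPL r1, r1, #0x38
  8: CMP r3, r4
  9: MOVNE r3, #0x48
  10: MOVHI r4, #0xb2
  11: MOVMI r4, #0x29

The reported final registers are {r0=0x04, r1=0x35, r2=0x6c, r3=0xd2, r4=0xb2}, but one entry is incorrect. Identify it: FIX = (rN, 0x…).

0: ✓ CMP  NZCV=0010
1: · MOVLE
2: · MOVCC
3: · SUBLT
4: ✓ CMP  NZCV=1001
5: ✓ MOVVS  r3←0x85
6: · MOVVC
7: · SUBPL
8: ✓ CMP  NZCV=0011
9: ✓ MOVNE  r3←0x48
10: ✓ MOVHI  r4←0xb2
11: · MOVMI

FIX = (r3, 0x48)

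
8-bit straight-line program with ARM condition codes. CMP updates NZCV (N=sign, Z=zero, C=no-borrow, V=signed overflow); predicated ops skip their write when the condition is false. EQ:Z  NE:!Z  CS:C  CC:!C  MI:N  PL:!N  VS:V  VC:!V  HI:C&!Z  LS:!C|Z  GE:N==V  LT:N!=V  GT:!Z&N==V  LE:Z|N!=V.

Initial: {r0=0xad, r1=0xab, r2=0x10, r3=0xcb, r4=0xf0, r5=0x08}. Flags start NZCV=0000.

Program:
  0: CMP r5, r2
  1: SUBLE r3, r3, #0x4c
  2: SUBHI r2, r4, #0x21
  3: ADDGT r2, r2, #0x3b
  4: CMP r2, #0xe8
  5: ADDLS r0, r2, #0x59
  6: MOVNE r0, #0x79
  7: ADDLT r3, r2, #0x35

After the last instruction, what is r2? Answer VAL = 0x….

[0] flags=1000 → (cmp)
[1] flags=1000 LE?T → r3=0x7f
[2] flags=1000 HI?F → skip
[3] flags=1000 GT?F → skip
[4] flags=0000 → (cmp)
[5] flags=0000 LS?T → r0=0x69
[6] flags=0000 NE?T → r0=0x79
[7] flags=0000 LT?F → skip

VAL = 0x10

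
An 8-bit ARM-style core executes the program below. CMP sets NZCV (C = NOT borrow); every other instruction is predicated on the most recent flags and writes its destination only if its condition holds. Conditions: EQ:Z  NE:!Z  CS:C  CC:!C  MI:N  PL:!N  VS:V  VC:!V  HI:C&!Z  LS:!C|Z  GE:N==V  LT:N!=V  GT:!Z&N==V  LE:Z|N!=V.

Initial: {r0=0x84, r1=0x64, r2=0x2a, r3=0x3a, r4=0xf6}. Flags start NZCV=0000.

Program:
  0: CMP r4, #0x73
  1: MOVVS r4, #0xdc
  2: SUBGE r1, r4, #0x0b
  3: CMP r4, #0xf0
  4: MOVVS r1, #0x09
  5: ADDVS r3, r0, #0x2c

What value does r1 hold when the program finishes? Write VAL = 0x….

VAL = 0x64

0: ✓ CMP  NZCV=1010
1: · MOVVS
2: · SUBGE
3: ✓ CMP  NZCV=0010
4: · MOVVS
5: · ADDVS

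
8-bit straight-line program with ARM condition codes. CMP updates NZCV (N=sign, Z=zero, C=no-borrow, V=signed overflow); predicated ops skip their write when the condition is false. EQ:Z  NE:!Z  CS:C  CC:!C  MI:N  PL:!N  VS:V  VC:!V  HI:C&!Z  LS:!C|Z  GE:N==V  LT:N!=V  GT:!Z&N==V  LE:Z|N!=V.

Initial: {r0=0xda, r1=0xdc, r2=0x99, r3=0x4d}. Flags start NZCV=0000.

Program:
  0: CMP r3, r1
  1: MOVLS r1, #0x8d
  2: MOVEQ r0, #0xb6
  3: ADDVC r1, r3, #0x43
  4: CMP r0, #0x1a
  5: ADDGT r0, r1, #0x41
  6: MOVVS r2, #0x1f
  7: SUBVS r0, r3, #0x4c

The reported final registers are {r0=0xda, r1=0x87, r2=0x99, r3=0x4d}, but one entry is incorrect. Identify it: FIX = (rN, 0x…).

[0] flags=0000 → (cmp)
[1] flags=0000 LS?T → r1=0x8d
[2] flags=0000 EQ?F → skip
[3] flags=0000 VC?T → r1=0x90
[4] flags=1010 → (cmp)
[5] flags=1010 GT?F → skip
[6] flags=1010 VS?F → skip
[7] flags=1010 VS?F → skip

FIX = (r1, 0x90)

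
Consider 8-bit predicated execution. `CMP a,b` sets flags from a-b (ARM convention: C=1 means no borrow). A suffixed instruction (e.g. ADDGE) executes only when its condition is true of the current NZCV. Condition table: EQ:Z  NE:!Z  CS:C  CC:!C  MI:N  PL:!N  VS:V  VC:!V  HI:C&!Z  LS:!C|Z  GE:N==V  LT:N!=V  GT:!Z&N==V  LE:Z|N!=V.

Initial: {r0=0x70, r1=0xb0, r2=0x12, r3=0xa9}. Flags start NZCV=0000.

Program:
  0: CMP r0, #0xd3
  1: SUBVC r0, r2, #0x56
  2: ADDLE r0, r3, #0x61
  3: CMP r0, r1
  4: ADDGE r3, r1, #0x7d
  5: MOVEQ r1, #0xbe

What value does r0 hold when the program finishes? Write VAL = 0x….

VAL = 0x70

0: ✓ CMP  NZCV=1001
1: · SUBVC
2: · ADDLE
3: ✓ CMP  NZCV=1001
4: ✓ ADDGE  r3←0x2d
5: · MOVEQ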